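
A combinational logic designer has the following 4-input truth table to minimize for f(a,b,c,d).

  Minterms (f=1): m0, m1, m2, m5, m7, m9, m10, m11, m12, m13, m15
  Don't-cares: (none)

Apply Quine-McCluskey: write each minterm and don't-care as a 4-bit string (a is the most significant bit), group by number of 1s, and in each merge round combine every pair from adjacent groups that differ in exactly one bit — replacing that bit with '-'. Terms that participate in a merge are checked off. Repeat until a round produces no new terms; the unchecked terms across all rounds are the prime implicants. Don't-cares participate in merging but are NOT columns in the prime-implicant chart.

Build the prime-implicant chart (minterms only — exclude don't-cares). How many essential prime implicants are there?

2

[col 0] 0000*, 0001*, 0010*, 0101*, 0111*, 1001*, 1010*, 1011*, 1100*, 1101*, 1111*
[col 1] -001*, -010, -101*, -111*, 0-01*, 00-0, 000-, 01-1*, 1-01*, 1-11*, 10-1*, 101-, 11-1*, 110-
[col 2] --01, -1-1, 1--1
Prime implicants: --01, -010, -1-1, 00-0, 000-, 1--1, 101-, 110-
PI chart (minterm → PIs covering it):
  0 | 00-0,000-
  1 | --01,000-
  2 | -010,00-0
  5 | --01,-1-1
  7 | -1-1  (sole → essential)
  9 | --01,1--1
  10 | -010,101-
  11 | 1--1,101-
  12 | 110-  (sole → essential)
  13 | --01,-1-1,1--1,110-
  15 | -1-1,1--1
Essential prime implicants: -1-1, 110-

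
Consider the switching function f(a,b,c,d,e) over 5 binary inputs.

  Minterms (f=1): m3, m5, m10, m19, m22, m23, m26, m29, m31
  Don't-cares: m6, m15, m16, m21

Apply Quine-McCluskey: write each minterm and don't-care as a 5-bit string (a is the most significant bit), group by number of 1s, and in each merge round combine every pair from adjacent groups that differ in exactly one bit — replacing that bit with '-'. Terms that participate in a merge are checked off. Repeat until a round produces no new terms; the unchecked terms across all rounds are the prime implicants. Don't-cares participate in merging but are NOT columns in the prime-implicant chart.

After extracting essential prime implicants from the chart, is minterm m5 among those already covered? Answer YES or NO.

YES

[col 0] 00011*, 00101*, 00110*, 01010*, 01111*, 10000, 10011*, 10101*, 10110*, 10111*, 11010*, 11101*, 11111*
[col 1] -0011, -0101, -0110, -1010, -1111, 1-101*, 1-111*, 10-11, 101-1*, 1011-, 111-1*
[col 2] 1-1-1
Prime implicants: -0011, -0101, -0110, -1010, -1111, 1-1-1, 10-11, 10000, 1011-
PI chart (minterm → PIs covering it):
  3 | -0011  (sole → essential)
  5 | -0101  (sole → essential)
  10 | -1010  (sole → essential)
  19 | -0011,10-11
  22 | -0110,1011-
  23 | 1-1-1,10-11,1011-
  26 | -1010  (sole → essential)
  29 | 1-1-1  (sole → essential)
  31 | -1111,1-1-1
Essential prime implicants: -0011, -0101, -1010, 1-1-1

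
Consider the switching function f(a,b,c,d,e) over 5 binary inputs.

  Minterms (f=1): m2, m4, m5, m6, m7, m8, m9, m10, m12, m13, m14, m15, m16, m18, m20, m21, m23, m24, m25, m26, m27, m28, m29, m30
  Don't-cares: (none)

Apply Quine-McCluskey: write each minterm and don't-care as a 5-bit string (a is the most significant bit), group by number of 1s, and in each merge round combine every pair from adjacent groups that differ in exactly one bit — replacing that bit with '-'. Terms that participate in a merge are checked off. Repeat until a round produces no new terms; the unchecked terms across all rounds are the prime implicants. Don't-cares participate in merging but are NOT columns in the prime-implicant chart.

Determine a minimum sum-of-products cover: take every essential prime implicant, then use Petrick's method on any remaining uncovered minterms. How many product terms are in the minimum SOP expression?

7

Round 0: 00010✓ 00100✓ 00101✓ 00110✓ 00111✓ 01000✓ 01001✓ 01010✓ 01100✓ 01101✓ 01110✓ 01111✓ 10000✓ 10010✓ 10100✓ 10101✓ 10111✓ 11000✓ 11001✓ 11010✓ 11011✓ 11100✓ 11101✓ 11110✓
Round 1: -0010✓ -0100✓ -0101✓ -0111✓ -1000✓ -1001✓ -1010✓ -1100✓ -1101✓ -1110✓ 0-010✓ 0-100✓ 0-101✓ 0-110✓ 0-111✓ 00-10✓ 001-0✓ 001-1✓ 0010-✓ 0011-✓ 01-00✓ 01-01✓ 01-10✓ 010-0✓ 0100-✓ 011-0✓ 011-1✓ 0110-✓ 0111-✓ 1-000✓ 1-010✓ 1-100✓ 1-101✓ 10-00✓ 100-0✓ 101-1✓ 1010-✓ 11-00✓ 11-01✓ 11-10✓ 110-0✓ 110-1✓ 1100-✓ 1101-✓ 111-0✓ 1110-✓
Round 2: --010 --100✓ --101✓ -01-1 -010-✓ -1-00✓ -1-01✓ -1-10✓ -10-0✓ -100-✓ -11-0✓ -110-✓ 0--10 0-1-0✓ 0-1-1✓ 0-10-✓ 0-11-✓ 001--✓ 01--0✓ 01-0-✓ 011--✓ 1--00 1-0-0 1-10-✓ 11--0✓ 11-0-✓ 110--
Round 3: --10- -1--0 -1-0- 0-1--
PIs = {--010, --10-, -01-1, -1--0, -1-0-, 0--10, 0-1--, 1--00, 1-0-0, 110--}
Coverage chart:
  m2: --010,0--10
  m4: --10-,0-1--
  m5: --10-,-01-1,0-1--
  m6: 0--10,0-1--
  m7: -01-1,0-1--
  m8: -1--0,-1-0-
  m9: -1-0- ←essential
  m10: --010,-1--0,0--10
  m12: --10-,-1--0,-1-0-,0-1--
  m13: --10-,-1-0-,0-1--
  m14: -1--0,0--10,0-1--
  m15: 0-1-- ←essential
  m16: 1--00,1-0-0
  m18: --010,1-0-0
  m20: --10-,1--00
  m21: --10-,-01-1
  m23: -01-1 ←essential
  m24: -1--0,-1-0-,1--00,1-0-0,110--
  m25: -1-0-,110--
  m26: --010,-1--0,1-0-0,110--
  m27: 110-- ←essential
  m28: --10-,-1--0,-1-0-,1--00
  m29: --10-,-1-0-
  m30: -1--0 ←essential
Essential: -01-1, -1--0, -1-0-, 0-1--, 110--
Petrick residual → --010, 1--00
Min cover (7 terms): c'de' + b'ce + be' + bd' + a'c + ad'e' + abc'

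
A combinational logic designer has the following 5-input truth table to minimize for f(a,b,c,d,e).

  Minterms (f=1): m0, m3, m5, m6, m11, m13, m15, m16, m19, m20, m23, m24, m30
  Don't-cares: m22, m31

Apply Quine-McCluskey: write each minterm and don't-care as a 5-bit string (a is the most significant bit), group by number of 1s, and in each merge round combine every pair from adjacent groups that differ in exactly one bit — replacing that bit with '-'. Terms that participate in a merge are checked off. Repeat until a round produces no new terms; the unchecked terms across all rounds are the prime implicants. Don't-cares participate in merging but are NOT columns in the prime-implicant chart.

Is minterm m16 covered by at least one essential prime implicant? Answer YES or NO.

YES

[col 0] 00000*, 00011*, 00101*, 00110*, 01011*, 01101*, 01111*, 10000*, 10011*, 10100*, 10110*, 10111*, 11000*, 11110*, 11111*
[col 1] -0000, -0011, -0110, -1111, 0-011, 0-101, 01-11, 011-1, 1-000, 1-110*, 1-111*, 10-00, 10-11, 101-0, 1011-*, 1111-*
[col 2] 1-11-
Prime implicants: -0000, -0011, -0110, -1111, 0-011, 0-101, 01-11, 011-1, 1-000, 1-11-, 10-00, 10-11, 101-0
PI chart (minterm → PIs covering it):
  0 | -0000  (sole → essential)
  3 | -0011,0-011
  5 | 0-101  (sole → essential)
  6 | -0110  (sole → essential)
  11 | 0-011,01-11
  13 | 0-101,011-1
  15 | -1111,01-11,011-1
  16 | -0000,1-000,10-00
  19 | -0011,10-11
  20 | 10-00,101-0
  23 | 1-11-,10-11
  24 | 1-000  (sole → essential)
  30 | 1-11-  (sole → essential)
Essential prime implicants: -0000, -0110, 0-101, 1-000, 1-11-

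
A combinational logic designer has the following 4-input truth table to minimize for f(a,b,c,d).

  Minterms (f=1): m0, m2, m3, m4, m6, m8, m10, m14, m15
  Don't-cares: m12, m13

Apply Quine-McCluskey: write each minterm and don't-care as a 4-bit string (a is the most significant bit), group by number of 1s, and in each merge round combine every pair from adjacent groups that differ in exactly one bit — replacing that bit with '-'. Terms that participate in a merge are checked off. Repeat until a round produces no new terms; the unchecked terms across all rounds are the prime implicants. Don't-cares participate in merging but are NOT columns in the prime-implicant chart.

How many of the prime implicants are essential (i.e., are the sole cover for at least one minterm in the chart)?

3

[col 0] 0000*, 0010*, 0011*, 0100*, 0110*, 1000*, 1010*, 1100*, 1101*, 1110*, 1111*
[col 1] -000*, -010*, -100*, -110*, 0-00*, 0-10*, 00-0*, 001-, 01-0*, 1-00*, 1-10*, 10-0*, 11-0*, 11-1*, 110-*, 111-*
[col 2] --00*, --10*, -0-0*, -1-0*, 0--0*, 1--0*, 11--
[col 3] ---0
Prime implicants: ---0, 001-, 11--
PI chart (minterm → PIs covering it):
  0 | ---0  (sole → essential)
  2 | ---0,001-
  3 | 001-  (sole → essential)
  4 | ---0  (sole → essential)
  6 | ---0  (sole → essential)
  8 | ---0  (sole → essential)
  10 | ---0  (sole → essential)
  14 | ---0,11--
  15 | 11--  (sole → essential)
Essential prime implicants: ---0, 001-, 11--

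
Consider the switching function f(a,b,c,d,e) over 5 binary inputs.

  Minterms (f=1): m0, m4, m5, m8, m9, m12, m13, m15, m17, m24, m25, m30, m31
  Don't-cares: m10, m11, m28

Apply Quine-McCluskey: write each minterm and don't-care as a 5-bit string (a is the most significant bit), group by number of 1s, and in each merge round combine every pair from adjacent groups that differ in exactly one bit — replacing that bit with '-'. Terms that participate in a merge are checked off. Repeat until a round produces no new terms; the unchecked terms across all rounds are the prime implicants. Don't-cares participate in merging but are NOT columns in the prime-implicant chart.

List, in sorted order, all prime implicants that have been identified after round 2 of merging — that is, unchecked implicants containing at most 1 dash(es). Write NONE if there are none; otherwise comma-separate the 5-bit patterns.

-1111, 1-001, 111-0, 1111-

[col 0] 00000*, 00100*, 00101*, 01000*, 01001*, 01010*, 01011*, 01100*, 01101*, 01111*, 10001*, 11000*, 11001*, 11100*, 11110*, 11111*
[col 1] -1000*, -1001*, -1100*, -1111, 0-000*, 0-100*, 0-101*, 00-00*, 0010-*, 01-00*, 01-01*, 01-11*, 010-0*, 010-1*, 0100-*, 0101-*, 011-1*, 0110-*, 1-001, 11-00*, 1100-*, 111-0, 1111-
[col 2] -1-00, -100-, 0--00, 0-10-, 01--1, 01-0-, 010--
Prime implicants: -1-00, -100-, -1111, 0--00, 0-10-, 01--1, 01-0-, 010--, 1-001, 111-0, 1111-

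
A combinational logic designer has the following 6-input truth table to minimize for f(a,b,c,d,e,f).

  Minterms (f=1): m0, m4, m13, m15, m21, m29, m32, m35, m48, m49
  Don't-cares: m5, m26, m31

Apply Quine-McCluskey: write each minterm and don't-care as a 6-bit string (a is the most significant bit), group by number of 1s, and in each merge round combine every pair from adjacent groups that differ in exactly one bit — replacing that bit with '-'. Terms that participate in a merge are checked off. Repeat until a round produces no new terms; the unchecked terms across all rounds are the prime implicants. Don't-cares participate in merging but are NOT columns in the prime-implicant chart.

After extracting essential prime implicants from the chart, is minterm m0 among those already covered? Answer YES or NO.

Round 0: 000000✓ 000100✓ 000101✓ 001101✓ 001111✓ 010101✓ 011010 011101✓ 011111✓ 100000✓ 100011 110000✓ 110001✓
Round 1: -00000 0-0101✓ 0-1101✓ 0-1111✓ 00-101✓ 000-00 00010- 0011-1✓ 01-101✓ 0111-1✓ 1-0000 11000-
Round 2: 0--101 0-11-1
PIs = {-00000, 0--101, 0-11-1, 000-00, 00010-, 011010, 1-0000, 100011, 11000-}
Coverage chart:
  m0: -00000,000-00
  m4: 000-00,00010-
  m13: 0--101,0-11-1
  m15: 0-11-1 ←essential
  m21: 0--101 ←essential
  m29: 0--101,0-11-1
  m32: -00000,1-0000
  m35: 100011 ←essential
  m48: 1-0000,11000-
  m49: 11000- ←essential
Essential: 0--101, 0-11-1, 100011, 11000-

NO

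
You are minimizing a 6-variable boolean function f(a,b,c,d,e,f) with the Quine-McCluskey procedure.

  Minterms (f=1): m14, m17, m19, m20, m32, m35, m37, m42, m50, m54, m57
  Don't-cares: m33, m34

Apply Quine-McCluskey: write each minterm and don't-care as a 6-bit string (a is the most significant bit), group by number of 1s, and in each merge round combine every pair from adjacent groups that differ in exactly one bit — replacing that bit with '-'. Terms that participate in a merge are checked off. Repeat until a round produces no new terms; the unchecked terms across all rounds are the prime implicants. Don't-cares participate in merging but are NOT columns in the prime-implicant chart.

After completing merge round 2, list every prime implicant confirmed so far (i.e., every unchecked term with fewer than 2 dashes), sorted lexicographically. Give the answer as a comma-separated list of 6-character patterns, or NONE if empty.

001110, 0100-1, 010100, 1-0010, 10-010, 100-01, 110-10, 111001

Round 0: 001110 010001✓ 010011✓ 010100 100000✓ 100001✓ 100010✓ 100011✓ 100101✓ 101010✓ 110010✓ 110110✓ 111001
Round 1: 0100-1 1-0010 10-010 100-01 1000-0✓ 1000-1✓ 10000-✓ 10001-✓ 110-10
Round 2: 1000--
PIs = {001110, 0100-1, 010100, 1-0010, 10-010, 100-01, 1000--, 110-10, 111001}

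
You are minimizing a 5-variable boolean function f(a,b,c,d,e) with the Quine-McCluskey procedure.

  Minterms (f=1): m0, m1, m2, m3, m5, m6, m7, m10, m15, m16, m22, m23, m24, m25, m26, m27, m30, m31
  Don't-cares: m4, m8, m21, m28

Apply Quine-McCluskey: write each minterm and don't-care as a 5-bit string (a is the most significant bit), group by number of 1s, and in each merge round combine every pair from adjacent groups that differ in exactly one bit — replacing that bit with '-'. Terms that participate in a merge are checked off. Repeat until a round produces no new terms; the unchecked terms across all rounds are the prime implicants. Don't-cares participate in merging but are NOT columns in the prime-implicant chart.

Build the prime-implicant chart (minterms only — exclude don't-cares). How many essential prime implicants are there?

4

Round 0: 00000✓ 00001✓ 00010✓ 00011✓ 00100✓ 00101✓ 00110✓ 00111✓ 01000✓ 01010✓ 01111✓ 10000✓ 10101✓ 10110✓ 10111✓ 11000✓ 11001✓ 11010✓ 11011✓ 11100✓ 11110✓ 11111✓
Round 1: -0000✓ -0101✓ -0110✓ -0111✓ -1000✓ -1010✓ -1111✓ 0-000✓ 0-010✓ 0-111✓ 00-00✓ 00-01✓ 00-10✓ 00-11✓ 000-0✓ 000-1✓ 0000-✓ 0001-✓ 001-0✓ 001-1✓ 0010-✓ 0011-✓ 010-0✓ 1-000✓ 1-110✓ 1-111✓ 101-1✓ 1011-✓ 11-00✓ 11-10✓ 11-11✓ 110-0✓ 110-1✓ 1100-✓ 1101-✓ 111-0✓ 1111-✓
Round 2: --000 --111 -01-1 -011- -10-0 0-0-0 00--0✓ 00--1✓ 00-0-✓ 00-1-✓ 000--✓ 001--✓ 1-11- 11--0 11-1- 110--
Round 3: 00---
PIs = {--000, --111, -01-1, -011-, -10-0, 0-0-0, 00---, 1-11-, 11--0, 11-1-, 110--}
Coverage chart:
  m0: --000,0-0-0,00---
  m1: 00--- ←essential
  m2: 0-0-0,00---
  m3: 00--- ←essential
  m5: -01-1,00---
  m6: -011-,00---
  m7: --111,-01-1,-011-,00---
  m10: -10-0,0-0-0
  m15: --111 ←essential
  m16: --000 ←essential
  m22: -011-,1-11-
  m23: --111,-01-1,-011-,1-11-
  m24: --000,-10-0,11--0,110--
  m25: 110-- ←essential
  m26: -10-0,11--0,11-1-,110--
  m27: 11-1-,110--
  m30: 1-11-,11--0,11-1-
  m31: --111,1-11-,11-1-
Essential: --000, --111, 00---, 110--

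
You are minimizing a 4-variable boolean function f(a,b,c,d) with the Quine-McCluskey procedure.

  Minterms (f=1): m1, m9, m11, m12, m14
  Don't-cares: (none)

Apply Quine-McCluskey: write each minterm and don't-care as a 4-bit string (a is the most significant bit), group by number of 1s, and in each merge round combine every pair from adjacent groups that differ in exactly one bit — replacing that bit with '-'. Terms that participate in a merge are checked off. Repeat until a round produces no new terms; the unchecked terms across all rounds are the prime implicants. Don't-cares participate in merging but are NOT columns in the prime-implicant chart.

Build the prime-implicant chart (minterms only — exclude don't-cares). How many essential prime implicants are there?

size-2^0 implicants → 0001(✓)  1001(✓)  1011(✓)  1100(✓)  1110(✓)
size-2^1 implicants → -001  10-1  11-0
Unchecked terms (primes): -001, 10-1, 11-0
Minterm coverage:
  m1 ⊆ -001 [E]
  m9 ⊆ -001,10-1
  m11 ⊆ 10-1 [E]
  m12 ⊆ 11-0 [E]
  m14 ⊆ 11-0 [E]
E = {-001, 10-1, 11-0}

3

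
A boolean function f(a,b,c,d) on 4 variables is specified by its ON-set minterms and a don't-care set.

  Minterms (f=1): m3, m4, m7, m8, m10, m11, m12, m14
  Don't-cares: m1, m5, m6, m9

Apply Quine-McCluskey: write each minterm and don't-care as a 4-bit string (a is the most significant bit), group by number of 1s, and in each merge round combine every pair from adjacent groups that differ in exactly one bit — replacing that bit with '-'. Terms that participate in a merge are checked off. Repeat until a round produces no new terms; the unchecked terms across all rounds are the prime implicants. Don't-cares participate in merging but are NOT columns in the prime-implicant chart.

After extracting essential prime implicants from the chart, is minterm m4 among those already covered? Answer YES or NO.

size-2^0 implicants → 0001(✓)  0011(✓)  0100(✓)  0101(✓)  0110(✓)  0111(✓)  1000(✓)  1001(✓)  1010(✓)  1011(✓)  1100(✓)  1110(✓)
size-2^1 implicants → -001(✓)  -011(✓)  -100(✓)  -110(✓)  0-01(✓)  0-11(✓)  00-1(✓)  01-0(✓)  01-1(✓)  010-(✓)  011-(✓)  1-00(✓)  1-10(✓)  10-0(✓)  10-1(✓)  100-(✓)  101-(✓)  11-0(✓)
size-2^2 implicants → -0-1  -1-0  0--1  01--  1--0  10--
Unchecked terms (primes): -0-1, -1-0, 0--1, 01--, 1--0, 10--
Minterm coverage:
  m3 ⊆ -0-1,0--1
  m4 ⊆ -1-0,01--
  m7 ⊆ 0--1,01--
  m8 ⊆ 1--0,10--
  m10 ⊆ 1--0,10--
  m11 ⊆ -0-1,10--
  m12 ⊆ -1-0,1--0
  m14 ⊆ -1-0,1--0
(no essential prime implicants)

NO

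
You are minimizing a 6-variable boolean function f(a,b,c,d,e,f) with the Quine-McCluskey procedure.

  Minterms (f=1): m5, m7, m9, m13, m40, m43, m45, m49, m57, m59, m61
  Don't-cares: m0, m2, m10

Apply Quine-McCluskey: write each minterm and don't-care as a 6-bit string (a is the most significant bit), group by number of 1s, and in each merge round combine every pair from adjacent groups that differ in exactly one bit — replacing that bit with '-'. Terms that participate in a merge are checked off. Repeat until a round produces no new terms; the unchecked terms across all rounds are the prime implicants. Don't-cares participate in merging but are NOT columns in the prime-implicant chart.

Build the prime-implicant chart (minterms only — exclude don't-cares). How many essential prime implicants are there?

5

size-2^0 implicants → 000000(✓)  000010(✓)  000101(✓)  000111(✓)  001001(✓)  001010(✓)  001101(✓)  101000  101011(✓)  101101(✓)  110001(✓)  111001(✓)  111011(✓)  111101(✓)
size-2^1 implicants → -01101  00-010  00-101  0000-0  0001-1  001-01  1-1011  1-1101  11-001  111-01  1110-1
Unchecked terms (primes): -01101, 00-010, 00-101, 0000-0, 0001-1, 001-01, 1-1011, 1-1101, 101000, 11-001, 111-01, 1110-1
Minterm coverage:
  m5 ⊆ 00-101,0001-1
  m7 ⊆ 0001-1 [E]
  m9 ⊆ 001-01 [E]
  m13 ⊆ -01101,00-101,001-01
  m40 ⊆ 101000 [E]
  m43 ⊆ 1-1011 [E]
  m45 ⊆ -01101,1-1101
  m49 ⊆ 11-001 [E]
  m57 ⊆ 11-001,111-01,1110-1
  m59 ⊆ 1-1011,1110-1
  m61 ⊆ 1-1101,111-01
E = {0001-1, 001-01, 1-1011, 101000, 11-001}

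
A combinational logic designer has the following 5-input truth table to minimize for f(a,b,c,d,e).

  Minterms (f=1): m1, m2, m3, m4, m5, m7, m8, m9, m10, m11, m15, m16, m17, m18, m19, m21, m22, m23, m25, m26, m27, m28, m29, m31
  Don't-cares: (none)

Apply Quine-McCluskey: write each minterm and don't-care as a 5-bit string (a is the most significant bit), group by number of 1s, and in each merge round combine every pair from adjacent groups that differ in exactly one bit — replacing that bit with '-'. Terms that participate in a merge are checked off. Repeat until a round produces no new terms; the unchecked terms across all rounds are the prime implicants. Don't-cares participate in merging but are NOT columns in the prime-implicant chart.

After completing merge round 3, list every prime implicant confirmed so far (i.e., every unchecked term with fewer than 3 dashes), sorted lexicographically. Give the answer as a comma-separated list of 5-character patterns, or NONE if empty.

size-2^0 implicants → 00001(✓)  00010(✓)  00011(✓)  00100(✓)  00101(✓)  00111(✓)  01000(✓)  01001(✓)  01010(✓)  01011(✓)  01111(✓)  10000(✓)  10001(✓)  10010(✓)  10011(✓)  10101(✓)  10110(✓)  10111(✓)  11001(✓)  11010(✓)  11011(✓)  11100(✓)  11101(✓)  11111(✓)
size-2^1 implicants → -0001(✓)  -0010(✓)  -0011(✓)  -0101(✓)  -0111(✓)  -1001(✓)  -1010(✓)  -1011(✓)  -1111(✓)  0-001(✓)  0-010(✓)  0-011(✓)  0-111(✓)  00-01(✓)  00-11(✓)  000-1(✓)  0001-(✓)  001-1(✓)  0010-  01-11(✓)  010-0(✓)  010-1(✓)  0100-(✓)  0101-(✓)  1-001(✓)  1-010(✓)  1-011(✓)  1-101(✓)  1-111(✓)  10-01(✓)  10-10(✓)  10-11(✓)  100-0(✓)  100-1(✓)  1000-(✓)  1001-(✓)  101-1(✓)  1011-(✓)  11-01(✓)  11-11(✓)  110-1(✓)  1101-(✓)  111-1(✓)  1110-
size-2^2 implicants → --001(✓)  --010(✓)  --011(✓)  --111(✓)  -0-01(✓)  -0-11(✓)  -00-1(✓)  -001-(✓)  -01-1(✓)  -1-11(✓)  -10-1(✓)  -101-(✓)  0--11(✓)  0-0-1(✓)  0-01-(✓)  00--1(✓)  010--  1--01(✓)  1--11(✓)  1-0-1(✓)  1-01-(✓)  1-1-1(✓)  10--1(✓)  10-1-  100--  11--1(✓)
size-2^3 implicants → ---11  --0-1  --01-  -0--1  1---1
Unchecked terms (primes): ---11, --0-1, --01-, -0--1, 0010-, 010--, 1---1, 10-1-, 100--, 1110-

0010-, 010--, 10-1-, 100--, 1110-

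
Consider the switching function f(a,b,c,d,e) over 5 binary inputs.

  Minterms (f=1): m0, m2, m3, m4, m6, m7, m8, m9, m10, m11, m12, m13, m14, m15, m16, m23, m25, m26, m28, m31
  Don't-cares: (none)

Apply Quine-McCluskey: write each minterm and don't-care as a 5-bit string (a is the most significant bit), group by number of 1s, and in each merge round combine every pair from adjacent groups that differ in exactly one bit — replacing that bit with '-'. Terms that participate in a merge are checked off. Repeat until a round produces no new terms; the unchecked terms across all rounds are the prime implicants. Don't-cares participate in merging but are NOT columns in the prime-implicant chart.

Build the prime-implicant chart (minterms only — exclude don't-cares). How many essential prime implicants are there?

8

size-2^0 implicants → 00000(✓)  00010(✓)  00011(✓)  00100(✓)  00110(✓)  00111(✓)  01000(✓)  01001(✓)  01010(✓)  01011(✓)  01100(✓)  01101(✓)  01110(✓)  01111(✓)  10000(✓)  10111(✓)  11001(✓)  11010(✓)  11100(✓)  11111(✓)
size-2^1 implicants → -0000  -0111(✓)  -1001  -1010  -1100  -1111(✓)  0-000(✓)  0-010(✓)  0-011(✓)  0-100(✓)  0-110(✓)  0-111(✓)  00-00(✓)  00-10(✓)  00-11(✓)  000-0(✓)  0001-(✓)  001-0(✓)  0011-(✓)  01-00(✓)  01-01(✓)  01-10(✓)  01-11(✓)  010-0(✓)  010-1(✓)  0100-(✓)  0101-(✓)  011-0(✓)  011-1(✓)  0110-(✓)  0111-(✓)  1-111(✓)
size-2^2 implicants → --111  0--00(✓)  0--10(✓)  0--11(✓)  0-0-0(✓)  0-01-(✓)  0-1-0(✓)  0-11-(✓)  00--0(✓)  00-1-(✓)  01--0(✓)  01--1(✓)  01-0-(✓)  01-1-(✓)  010--(✓)  011--(✓)
size-2^3 implicants → 0---0  0--1-  01---
Unchecked terms (primes): --111, -0000, -1001, -1010, -1100, 0---0, 0--1-, 01---
Minterm coverage:
  m0 ⊆ -0000,0---0
  m2 ⊆ 0---0,0--1-
  m3 ⊆ 0--1- [E]
  m4 ⊆ 0---0 [E]
  m6 ⊆ 0---0,0--1-
  m7 ⊆ --111,0--1-
  m8 ⊆ 0---0,01---
  m9 ⊆ -1001,01---
  m10 ⊆ -1010,0---0,0--1-,01---
  m11 ⊆ 0--1-,01---
  m12 ⊆ -1100,0---0,01---
  m13 ⊆ 01--- [E]
  m14 ⊆ 0---0,0--1-,01---
  m15 ⊆ --111,0--1-,01---
  m16 ⊆ -0000 [E]
  m23 ⊆ --111 [E]
  m25 ⊆ -1001 [E]
  m26 ⊆ -1010 [E]
  m28 ⊆ -1100 [E]
  m31 ⊆ --111 [E]
E = {--111, -0000, -1001, -1010, -1100, 0---0, 0--1-, 01---}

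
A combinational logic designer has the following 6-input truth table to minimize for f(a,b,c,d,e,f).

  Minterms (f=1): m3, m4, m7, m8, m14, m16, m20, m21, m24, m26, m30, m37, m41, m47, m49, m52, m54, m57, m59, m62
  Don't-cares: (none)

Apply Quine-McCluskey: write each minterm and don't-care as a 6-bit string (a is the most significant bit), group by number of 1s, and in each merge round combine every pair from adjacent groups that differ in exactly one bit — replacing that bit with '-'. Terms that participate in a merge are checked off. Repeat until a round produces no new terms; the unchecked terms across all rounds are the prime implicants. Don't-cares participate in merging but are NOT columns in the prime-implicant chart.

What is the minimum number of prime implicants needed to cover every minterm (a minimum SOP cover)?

14

size-2^0 implicants → 000011(✓)  000100(✓)  000111(✓)  001000(✓)  001110(✓)  010000(✓)  010100(✓)  010101(✓)  011000(✓)  011010(✓)  011110(✓)  100101  101001(✓)  101111  110001(✓)  110100(✓)  110110(✓)  111001(✓)  111011(✓)  111110(✓)
size-2^1 implicants → -10100  -11110  0-0100  0-1000  0-1110  000-11  01-000  010-00  01010-  011-10  0110-0  1-1001  11-001  11-110  1101-0  1110-1
Unchecked terms (primes): -10100, -11110, 0-0100, 0-1000, 0-1110, 000-11, 01-000, 010-00, 01010-, 011-10, 0110-0, 1-1001, 100101, 101111, 11-001, 11-110, 1101-0, 1110-1
Minterm coverage:
  m3 ⊆ 000-11 [E]
  m4 ⊆ 0-0100 [E]
  m7 ⊆ 000-11 [E]
  m8 ⊆ 0-1000 [E]
  m14 ⊆ 0-1110 [E]
  m16 ⊆ 01-000,010-00
  m20 ⊆ -10100,0-0100,010-00,01010-
  m21 ⊆ 01010- [E]
  m24 ⊆ 0-1000,01-000,0110-0
  m26 ⊆ 011-10,0110-0
  m30 ⊆ -11110,0-1110,011-10
  m37 ⊆ 100101 [E]
  m41 ⊆ 1-1001 [E]
  m47 ⊆ 101111 [E]
  m49 ⊆ 11-001 [E]
  m52 ⊆ -10100,1101-0
  m54 ⊆ 11-110,1101-0
  m57 ⊆ 1-1001,11-001,1110-1
  m59 ⊆ 1110-1 [E]
  m62 ⊆ -11110,11-110
E = {0-0100, 0-1000, 0-1110, 000-11, 01010-, 1-1001, 100101, 101111, 11-001, 1110-1}
Petrick residual → -10100, 01-000, 011-10, 11-110
Cover = bc'de'f' + a'c'de'f' + a'cd'e'f' + a'cdef' + a'b'c'ef + a'bd'e'f' + a'bc'de' + a'bcef' + acd'e'f + ab'c'de'f + ab'cdef + abd'e'f + abdef' + abcd'f  |cover|=14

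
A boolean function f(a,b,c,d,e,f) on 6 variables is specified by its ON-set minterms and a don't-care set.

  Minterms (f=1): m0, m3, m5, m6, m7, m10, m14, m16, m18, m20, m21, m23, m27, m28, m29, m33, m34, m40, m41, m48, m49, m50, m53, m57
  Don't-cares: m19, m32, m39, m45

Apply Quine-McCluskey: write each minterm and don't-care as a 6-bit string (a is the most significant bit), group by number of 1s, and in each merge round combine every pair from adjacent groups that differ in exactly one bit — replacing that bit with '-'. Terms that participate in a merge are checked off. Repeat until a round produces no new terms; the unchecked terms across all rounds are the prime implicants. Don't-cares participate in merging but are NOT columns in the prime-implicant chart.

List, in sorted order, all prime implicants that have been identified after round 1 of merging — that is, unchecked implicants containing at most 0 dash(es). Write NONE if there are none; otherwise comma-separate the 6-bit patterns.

[col 0] 000000*, 000011*, 000101*, 000110*, 000111*, 001010*, 001110*, 010000*, 010010*, 010011*, 010100*, 010101*, 010111*, 011011*, 011100*, 011101*, 100000*, 100001*, 100010*, 100111*, 101000*, 101001*, 101101*, 110000*, 110001*, 110010*, 110101*, 111001*
[col 1] -00000*, -00111, -10000*, -10010*, -10101, 0-0000*, 0-0011*, 0-0101*, 0-0111*, 00-110, 000-11*, 0001-1*, 00011-, 001-10, 01-011, 01-100*, 01-101*, 010-00, 010-11*, 0100-0*, 01001-, 0101-1*, 01010-*, 01110-*, 1-0000*, 1-0001*, 1-0010*, 1-1001*, 10-000*, 10-001*, 1000-0*, 10000-*, 101-01, 10100-*, 11-001*, 110-01, 1100-0*, 11000-*
[col 2] --0000, -100-0, 0-0-11, 0-01-1, 01-10-, 1--001, 1-00-0, 1-000-, 10-00-
Prime implicants: --0000, -00111, -100-0, -10101, 0-0-11, 0-01-1, 00-110, 00011-, 001-10, 01-011, 01-10-, 010-00, 01001-, 1--001, 1-00-0, 1-000-, 10-00-, 101-01, 110-01

NONE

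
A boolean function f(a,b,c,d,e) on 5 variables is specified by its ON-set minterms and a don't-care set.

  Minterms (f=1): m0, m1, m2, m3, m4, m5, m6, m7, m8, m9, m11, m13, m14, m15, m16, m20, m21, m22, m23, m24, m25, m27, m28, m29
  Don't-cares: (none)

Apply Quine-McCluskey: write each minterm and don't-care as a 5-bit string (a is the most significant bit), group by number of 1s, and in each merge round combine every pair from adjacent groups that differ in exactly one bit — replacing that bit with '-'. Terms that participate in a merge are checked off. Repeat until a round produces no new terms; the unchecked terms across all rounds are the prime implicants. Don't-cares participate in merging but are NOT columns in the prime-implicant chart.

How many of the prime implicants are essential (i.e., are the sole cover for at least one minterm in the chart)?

Round 0: 00000✓ 00001✓ 00010✓ 00011✓ 00100✓ 00101✓ 00110✓ 00111✓ 01000✓ 01001✓ 01011✓ 01101✓ 01110✓ 01111✓ 10000✓ 10100✓ 10101✓ 10110✓ 10111✓ 11000✓ 11001✓ 11011✓ 11100✓ 11101✓
Round 1: -0000✓ -0100✓ -0101✓ -0110✓ -0111✓ -1000✓ -1001✓ -1011✓ -1101✓ 0-000✓ 0-001✓ 0-011✓ 0-101✓ 0-110✓ 0-111✓ 00-00✓ 00-01✓ 00-10✓ 00-11✓ 000-0✓ 000-1✓ 0000-✓ 0001-✓ 001-0✓ 001-1✓ 0010-✓ 0011-✓ 01-01✓ 01-11✓ 010-1✓ 0100-✓ 011-1✓ 0111-✓ 1-000✓ 1-100✓ 1-101✓ 10-00✓ 101-0✓ 101-1✓ 1010-✓ 1011-✓ 11-00✓ 11-01✓ 110-1✓ 1100-✓ 1110-✓
Round 2: --000 --101 -0-00 -01-0✓ -01-1✓ -010-✓ -011-✓ -1-01 -10-1 -100- 0--01✓ 0--11✓ 0-0-1✓ 0-00- 0-1-1✓ 0-11- 00--0✓ 00--1✓ 00-0-✓ 00-1-✓ 000--✓ 001--✓ 01--1✓ 1--00 1-10- 101--✓ 11-0-
Round 3: -01-- 0---1 00---
PIs = {--000, --101, -0-00, -01--, -1-01, -10-1, -100-, 0---1, 0-00-, 0-11-, 00---, 1--00, 1-10-, 11-0-}
Coverage chart:
  m0: --000,-0-00,0-00-,00---
  m1: 0---1,0-00-,00---
  m2: 00--- ←essential
  m3: 0---1,00---
  m4: -0-00,-01--,00---
  m5: --101,-01--,0---1,00---
  m6: -01--,0-11-,00---
  m7: -01--,0---1,0-11-,00---
  m8: --000,-100-,0-00-
  m9: -1-01,-10-1,-100-,0---1,0-00-
  m11: -10-1,0---1
  m13: --101,-1-01,0---1
  m14: 0-11- ←essential
  m15: 0---1,0-11-
  m16: --000,-0-00,1--00
  m20: -0-00,-01--,1--00,1-10-
  m21: --101,-01--,1-10-
  m22: -01-- ←essential
  m23: -01-- ←essential
  m24: --000,-100-,1--00,11-0-
  m25: -1-01,-10-1,-100-,11-0-
  m27: -10-1 ←essential
  m28: 1--00,1-10-,11-0-
  m29: --101,-1-01,1-10-,11-0-
Essential: -01--, -10-1, 0-11-, 00---

4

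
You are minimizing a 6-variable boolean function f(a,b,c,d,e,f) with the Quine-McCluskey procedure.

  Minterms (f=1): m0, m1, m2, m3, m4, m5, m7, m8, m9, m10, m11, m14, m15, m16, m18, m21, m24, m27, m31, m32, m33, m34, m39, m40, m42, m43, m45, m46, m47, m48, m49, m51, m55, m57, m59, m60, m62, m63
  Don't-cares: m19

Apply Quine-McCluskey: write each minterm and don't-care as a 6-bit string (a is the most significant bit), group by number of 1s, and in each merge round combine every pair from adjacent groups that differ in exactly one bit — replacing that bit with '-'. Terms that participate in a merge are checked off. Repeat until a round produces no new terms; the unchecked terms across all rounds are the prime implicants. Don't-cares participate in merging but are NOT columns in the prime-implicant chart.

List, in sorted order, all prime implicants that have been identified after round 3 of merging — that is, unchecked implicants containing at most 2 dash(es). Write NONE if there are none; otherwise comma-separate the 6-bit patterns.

Round 0: 000000✓ 000001✓ 000010✓ 000011✓ 000100✓ 000101✓ 000111✓ 001000✓ 001001✓ 001010✓ 001011✓ 001110✓ 001111✓ 010000✓ 010010✓ 010011✓ 010101✓ 011000✓ 011011✓ 011111✓ 100000✓ 100001✓ 100010✓ 100111✓ 101000✓ 101010✓ 101011✓ 101101✓ 101110✓ 101111✓ 110000✓ 110001✓ 110011✓ 110111✓ 111001✓ 111011✓ 111100✓ 111110✓ 111111✓
Round 1: -00000✓ -00001✓ -00010✓ -00111✓ -01000✓ -01010✓ -01011✓ -01110✓ -01111✓ -10000✓ -10011✓ -11011✓ -11111✓ 0-0000✓ 0-0010✓ 0-0011✓ 0-0101 0-1000✓ 0-1011✓ 0-1111✓ 00-000✓ 00-001✓ 00-010✓ 00-011✓ 00-111✓ 000-00✓ 000-01✓ 000-11✓ 0000-0✓ 0000-1✓ 00000-✓ 00001-✓ 0001-1✓ 00010-✓ 001-10✓ 001-11✓ 0010-0✓ 0010-1✓ 00100-✓ 00101-✓ 00111-✓ 01-000✓ 01-011✓ 0100-0✓ 01001-✓ 011-11✓ 1-0000✓ 1-0001✓ 1-0111✓ 1-1011✓ 1-1110✓ 1-1111✓ 10-000✓ 10-010✓ 10-111✓ 1000-0✓ 10000-✓ 101-10✓ 101-11✓ 1010-0✓ 10101-✓ 1011-1 10111-✓ 11-001✓ 11-011✓ 11-111✓ 110-11✓ 1100-1✓ 11000-✓ 111-11✓ 1110-1✓ 1111-0 11111-✓
Round 2: --0000 --1011✓ --1111✓ -0-000✓ -0-010✓ -0-111 -000-0✓ -0000- -01-10✓ -01-11✓ -010-0✓ -0101-✓ -0111-✓ -1-011 -11-11✓ 0--000 0--011 0-00-0 0-001- 0-1-11✓ 00--11 00-0-0✓ 00-0-1✓ 00-00-✓ 00-01-✓ 000--1 000-0- 0000--✓ 001-1-✓ 0010--✓ 1--111 1-000- 1-1-11✓ 1-111- 10-0-0✓ 101-1-✓ 11--11 11-0-1
Round 3: --1-11 -0-0-0 -01-1- 00-0--
PIs = {--0000, --1-11, -0-0-0, -0-111, -0000-, -01-1-, -1-011, 0--000, 0--011, 0-00-0, 0-001-, 0-0101, 00--11, 00-0--, 000--1, 000-0-, 1--111, 1-000-, 1-111-, 1011-1, 11--11, 11-0-1, 1111-0}

--0000, -0-111, -0000-, -1-011, 0--000, 0--011, 0-00-0, 0-001-, 0-0101, 00--11, 000--1, 000-0-, 1--111, 1-000-, 1-111-, 1011-1, 11--11, 11-0-1, 1111-0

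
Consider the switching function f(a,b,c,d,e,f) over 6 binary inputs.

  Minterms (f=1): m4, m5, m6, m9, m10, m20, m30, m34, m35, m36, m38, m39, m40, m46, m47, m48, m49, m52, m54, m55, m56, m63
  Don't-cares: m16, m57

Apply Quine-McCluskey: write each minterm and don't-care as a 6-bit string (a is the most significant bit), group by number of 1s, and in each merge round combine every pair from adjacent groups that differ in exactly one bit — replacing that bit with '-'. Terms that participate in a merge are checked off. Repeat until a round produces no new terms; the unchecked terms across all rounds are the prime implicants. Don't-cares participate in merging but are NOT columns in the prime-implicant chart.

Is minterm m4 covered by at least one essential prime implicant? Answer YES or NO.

YES

[col 0] 000100*, 000101*, 000110*, 001001, 001010, 010000*, 010100*, 011110, 100010*, 100011*, 100100*, 100110*, 100111*, 101000*, 101110*, 101111*, 110000*, 110001*, 110100*, 110110*, 110111*, 111000*, 111001*, 111111*
[col 1] -00100*, -00110*, -10000*, -10100*, 0-0100*, 0001-0*, 00010-, 010-00*, 1-0100*, 1-0110*, 1-0111*, 1-1000, 1-1111*, 10-110*, 10-111*, 100-10*, 100-11*, 10001-*, 1001-0*, 10011-*, 10111-*, 11-000*, 11-001*, 11-111*, 110-00*, 11000-*, 1101-0*, 11011-*, 11100-*
[col 2] --0100, -001-0, -10-00, 1--111, 1-01-0, 1-011-, 10-11-, 100-1-, 11-00-
Prime implicants: --0100, -001-0, -10-00, 00010-, 001001, 001010, 011110, 1--111, 1-01-0, 1-011-, 1-1000, 10-11-, 100-1-, 11-00-
PI chart (minterm → PIs covering it):
  4 | --0100,-001-0,00010-
  5 | 00010-  (sole → essential)
  6 | -001-0  (sole → essential)
  9 | 001001  (sole → essential)
  10 | 001010  (sole → essential)
  20 | --0100,-10-00
  30 | 011110  (sole → essential)
  34 | 100-1-  (sole → essential)
  35 | 100-1-  (sole → essential)
  36 | --0100,-001-0,1-01-0
  38 | -001-0,1-01-0,1-011-,10-11-,100-1-
  39 | 1--111,1-011-,10-11-,100-1-
  40 | 1-1000  (sole → essential)
  46 | 10-11-  (sole → essential)
  47 | 1--111,10-11-
  48 | -10-00,11-00-
  49 | 11-00-  (sole → essential)
  52 | --0100,-10-00,1-01-0
  54 | 1-01-0,1-011-
  55 | 1--111,1-011-
  56 | 1-1000,11-00-
  63 | 1--111  (sole → essential)
Essential prime implicants: -001-0, 00010-, 001001, 001010, 011110, 1--111, 1-1000, 10-11-, 100-1-, 11-00-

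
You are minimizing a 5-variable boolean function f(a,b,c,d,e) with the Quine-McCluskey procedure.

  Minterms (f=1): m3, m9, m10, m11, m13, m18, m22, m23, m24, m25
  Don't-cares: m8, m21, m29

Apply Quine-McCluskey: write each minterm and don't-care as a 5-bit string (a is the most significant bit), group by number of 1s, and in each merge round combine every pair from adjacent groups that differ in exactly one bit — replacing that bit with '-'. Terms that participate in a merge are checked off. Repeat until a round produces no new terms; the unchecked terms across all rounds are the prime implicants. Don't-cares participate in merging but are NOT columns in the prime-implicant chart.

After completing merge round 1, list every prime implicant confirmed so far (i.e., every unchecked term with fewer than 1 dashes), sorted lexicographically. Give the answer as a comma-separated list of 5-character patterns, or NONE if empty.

[col 0] 00011*, 01000*, 01001*, 01010*, 01011*, 01101*, 10010*, 10101*, 10110*, 10111*, 11000*, 11001*, 11101*
[col 1] -1000*, -1001*, -1101*, 0-011, 01-01*, 010-0*, 010-1*, 0100-*, 0101-*, 1-101, 10-10, 101-1, 1011-, 11-01*, 1100-*
[col 2] -1-01, -100-, 010--
Prime implicants: -1-01, -100-, 0-011, 010--, 1-101, 10-10, 101-1, 1011-

NONE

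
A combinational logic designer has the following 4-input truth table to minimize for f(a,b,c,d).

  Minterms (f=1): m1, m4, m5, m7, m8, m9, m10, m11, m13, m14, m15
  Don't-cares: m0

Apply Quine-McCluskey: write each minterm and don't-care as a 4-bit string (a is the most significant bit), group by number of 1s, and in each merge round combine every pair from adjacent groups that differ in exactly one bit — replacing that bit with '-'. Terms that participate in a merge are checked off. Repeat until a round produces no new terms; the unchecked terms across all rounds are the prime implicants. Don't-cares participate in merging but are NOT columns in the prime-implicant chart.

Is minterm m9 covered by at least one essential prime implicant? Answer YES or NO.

size-2^0 implicants → 0000(✓)  0001(✓)  0100(✓)  0101(✓)  0111(✓)  1000(✓)  1001(✓)  1010(✓)  1011(✓)  1101(✓)  1110(✓)  1111(✓)
size-2^1 implicants → -000(✓)  -001(✓)  -101(✓)  -111(✓)  0-00(✓)  0-01(✓)  000-(✓)  01-1(✓)  010-(✓)  1-01(✓)  1-10(✓)  1-11(✓)  10-0(✓)  10-1(✓)  100-(✓)  101-(✓)  11-1(✓)  111-(✓)
size-2^2 implicants → --01  -00-  -1-1  0-0-  1--1  1-1-  10--
Unchecked terms (primes): --01, -00-, -1-1, 0-0-, 1--1, 1-1-, 10--
Minterm coverage:
  m1 ⊆ --01,-00-,0-0-
  m4 ⊆ 0-0- [E]
  m5 ⊆ --01,-1-1,0-0-
  m7 ⊆ -1-1 [E]
  m8 ⊆ -00-,10--
  m9 ⊆ --01,-00-,1--1,10--
  m10 ⊆ 1-1-,10--
  m11 ⊆ 1--1,1-1-,10--
  m13 ⊆ --01,-1-1,1--1
  m14 ⊆ 1-1- [E]
  m15 ⊆ -1-1,1--1,1-1-
E = {-1-1, 0-0-, 1-1-}

NO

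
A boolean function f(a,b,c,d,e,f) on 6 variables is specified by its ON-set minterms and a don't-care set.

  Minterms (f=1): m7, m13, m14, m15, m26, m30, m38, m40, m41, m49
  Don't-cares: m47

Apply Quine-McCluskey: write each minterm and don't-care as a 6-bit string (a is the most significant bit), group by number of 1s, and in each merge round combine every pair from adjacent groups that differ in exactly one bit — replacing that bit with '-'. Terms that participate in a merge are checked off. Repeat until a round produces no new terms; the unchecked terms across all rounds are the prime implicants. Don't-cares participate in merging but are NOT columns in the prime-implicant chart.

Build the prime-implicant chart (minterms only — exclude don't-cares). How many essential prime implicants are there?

Round 0: 000111✓ 001101✓ 001110✓ 001111✓ 011010✓ 011110✓ 100110 101000✓ 101001✓ 101111✓ 110001
Round 1: -01111 0-1110 00-111 0011-1 00111- 011-10 10100-
PIs = {-01111, 0-1110, 00-111, 0011-1, 00111-, 011-10, 100110, 10100-, 110001}
Coverage chart:
  m7: 00-111 ←essential
  m13: 0011-1 ←essential
  m14: 0-1110,00111-
  m15: -01111,00-111,0011-1,00111-
  m26: 011-10 ←essential
  m30: 0-1110,011-10
  m38: 100110 ←essential
  m40: 10100- ←essential
  m41: 10100- ←essential
  m49: 110001 ←essential
Essential: 00-111, 0011-1, 011-10, 100110, 10100-, 110001

6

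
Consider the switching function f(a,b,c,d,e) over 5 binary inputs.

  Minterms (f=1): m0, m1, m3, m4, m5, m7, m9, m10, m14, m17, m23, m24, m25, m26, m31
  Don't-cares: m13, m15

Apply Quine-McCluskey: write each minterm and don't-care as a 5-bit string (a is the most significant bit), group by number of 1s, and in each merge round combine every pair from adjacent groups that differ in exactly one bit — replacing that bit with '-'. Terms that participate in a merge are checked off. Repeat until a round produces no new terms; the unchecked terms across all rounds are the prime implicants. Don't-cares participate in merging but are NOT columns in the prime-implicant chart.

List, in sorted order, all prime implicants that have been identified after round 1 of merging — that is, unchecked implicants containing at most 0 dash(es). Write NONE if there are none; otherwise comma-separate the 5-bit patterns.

NONE

[col 0] 00000*, 00001*, 00011*, 00100*, 00101*, 00111*, 01001*, 01010*, 01101*, 01110*, 01111*, 10001*, 10111*, 11000*, 11001*, 11010*, 11111*
[col 1] -0001*, -0111*, -1001*, -1010, -1111*, 0-001*, 0-101*, 0-111*, 00-00*, 00-01*, 00-11*, 000-1*, 0000-*, 001-1*, 0010-*, 01-01*, 01-10, 011-1*, 0111-, 1-001*, 1-111*, 110-0, 1100-
[col 2] --001, --111, 0--01, 0-1-1, 00--1, 00-0-
Prime implicants: --001, --111, -1010, 0--01, 0-1-1, 00--1, 00-0-, 01-10, 0111-, 110-0, 1100-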